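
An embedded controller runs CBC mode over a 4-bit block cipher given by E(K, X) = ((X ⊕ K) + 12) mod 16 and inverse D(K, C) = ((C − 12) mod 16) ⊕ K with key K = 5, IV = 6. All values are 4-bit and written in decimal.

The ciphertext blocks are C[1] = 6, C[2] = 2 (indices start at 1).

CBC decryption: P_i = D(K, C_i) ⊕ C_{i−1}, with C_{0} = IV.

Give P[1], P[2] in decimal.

P[1]: D(K, 6) = 15; 15 ⊕ 6 = 9.
P[2]: D(K, 2) = 3; 3 ⊕ 6 = 5.

P[1] = 9, P[2] = 5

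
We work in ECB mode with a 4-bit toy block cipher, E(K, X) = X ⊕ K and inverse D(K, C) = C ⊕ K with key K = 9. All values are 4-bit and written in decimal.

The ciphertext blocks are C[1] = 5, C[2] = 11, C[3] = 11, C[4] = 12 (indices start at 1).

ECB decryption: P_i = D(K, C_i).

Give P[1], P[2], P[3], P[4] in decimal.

P[1] = 12, P[2] = 2, P[3] = 2, P[4] = 5

P[1]: D(K, 5) = 12.
P[2]: D(K, 11) = 2.
P[3]: D(K, 11) = 2.
P[4]: D(K, 12) = 5.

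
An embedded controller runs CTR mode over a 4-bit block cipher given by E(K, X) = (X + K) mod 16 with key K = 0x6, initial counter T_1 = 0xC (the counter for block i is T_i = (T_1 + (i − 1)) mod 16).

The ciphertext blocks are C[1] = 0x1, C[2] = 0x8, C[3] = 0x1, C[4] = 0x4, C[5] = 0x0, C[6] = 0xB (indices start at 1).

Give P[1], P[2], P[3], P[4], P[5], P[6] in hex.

P[1] = 0x3, P[2] = 0xB, P[3] = 0x5, P[4] = 0x1, P[5] = 0x6, P[6] = 0xC

CTR decryption: S_i = E(K, T_i) where T_i is the counter for block i; P_i = C_i ⊕ S_i.
P[1]: T = 0xC, S = E(K, T) = 0x2; 0x1 ⊕ 0x2 = 0x3.
P[2]: T = 0xD, S = E(K, T) = 0x3; 0x8 ⊕ 0x3 = 0xB.
P[3]: T = 0xE, S = E(K, T) = 0x4; 0x1 ⊕ 0x4 = 0x5.
P[4]: T = 0xF, S = E(K, T) = 0x5; 0x4 ⊕ 0x5 = 0x1.
P[5]: T = 0x0, S = E(K, T) = 0x6; 0x0 ⊕ 0x6 = 0x6.
P[6]: T = 0x1, S = E(K, T) = 0x7; 0xB ⊕ 0x7 = 0xC.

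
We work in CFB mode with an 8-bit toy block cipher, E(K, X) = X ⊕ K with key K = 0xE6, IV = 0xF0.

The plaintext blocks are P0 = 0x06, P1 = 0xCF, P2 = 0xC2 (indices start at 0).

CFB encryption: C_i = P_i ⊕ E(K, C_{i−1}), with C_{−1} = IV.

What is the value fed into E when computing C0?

C0: E(K, 0xF0) = 0x16; 0x06 ⊕ 0x16 = 0x10.
So the input to E for block 0 is 0xF0.

0xF0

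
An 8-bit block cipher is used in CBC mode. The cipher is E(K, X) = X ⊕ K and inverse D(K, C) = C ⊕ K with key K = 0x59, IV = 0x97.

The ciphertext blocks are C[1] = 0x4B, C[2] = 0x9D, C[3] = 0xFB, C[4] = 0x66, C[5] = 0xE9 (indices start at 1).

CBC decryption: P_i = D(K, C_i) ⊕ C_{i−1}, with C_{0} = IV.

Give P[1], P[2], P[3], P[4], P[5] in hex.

P[1]: D(K, 0x4B) = 0x12; 0x12 ⊕ 0x97 = 0x85.
P[2]: D(K, 0x9D) = 0xC4; 0xC4 ⊕ 0x4B = 0x8F.
P[3]: D(K, 0xFB) = 0xA2; 0xA2 ⊕ 0x9D = 0x3F.
P[4]: D(K, 0x66) = 0x3F; 0x3F ⊕ 0xFB = 0xC4.
P[5]: D(K, 0xE9) = 0xB0; 0xB0 ⊕ 0x66 = 0xD6.

P[1] = 0x85, P[2] = 0x8F, P[3] = 0x3F, P[4] = 0xC4, P[5] = 0xD6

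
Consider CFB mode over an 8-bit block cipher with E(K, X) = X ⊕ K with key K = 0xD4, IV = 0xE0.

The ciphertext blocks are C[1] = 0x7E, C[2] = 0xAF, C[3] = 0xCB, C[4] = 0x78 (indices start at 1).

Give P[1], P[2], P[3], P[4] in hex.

CFB decryption: P_i = C_i ⊕ E(K, C_{i−1}), with C_{0} = IV.
P[1]: E(K, 0xE0) = 0x34; 0x7E ⊕ 0x34 = 0x4A.
P[2]: E(K, 0x7E) = 0xAA; 0xAF ⊕ 0xAA = 0x05.
P[3]: E(K, 0xAF) = 0x7B; 0xCB ⊕ 0x7B = 0xB0.
P[4]: E(K, 0xCB) = 0x1F; 0x78 ⊕ 0x1F = 0x67.

P[1] = 0x4A, P[2] = 0x05, P[3] = 0xB0, P[4] = 0x67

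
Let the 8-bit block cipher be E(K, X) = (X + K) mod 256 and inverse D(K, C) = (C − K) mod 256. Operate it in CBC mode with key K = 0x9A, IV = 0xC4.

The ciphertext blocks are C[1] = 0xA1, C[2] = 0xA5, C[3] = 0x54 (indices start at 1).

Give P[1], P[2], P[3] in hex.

CBC decryption: P_i = D(K, C_i) ⊕ C_{i−1}, with C_{0} = IV.
P[1]: D(K, 0xA1) = 0x07; 0x07 ⊕ 0xC4 = 0xC3.
P[2]: D(K, 0xA5) = 0x0B; 0x0B ⊕ 0xA1 = 0xAA.
P[3]: D(K, 0x54) = 0xBA; 0xBA ⊕ 0xA5 = 0x1F.

P[1] = 0xC3, P[2] = 0xAA, P[3] = 0x1F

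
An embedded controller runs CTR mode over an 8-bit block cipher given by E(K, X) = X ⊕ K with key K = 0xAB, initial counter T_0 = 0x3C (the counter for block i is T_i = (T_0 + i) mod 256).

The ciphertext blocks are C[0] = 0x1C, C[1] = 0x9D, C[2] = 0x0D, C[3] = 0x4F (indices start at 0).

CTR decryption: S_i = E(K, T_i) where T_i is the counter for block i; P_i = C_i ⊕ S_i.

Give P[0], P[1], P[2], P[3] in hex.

P[0] = 0x8B, P[1] = 0x0B, P[2] = 0x98, P[3] = 0xDB

P[0]: T = 0x3C, S = E(K, T) = 0x97; 0x1C ⊕ 0x97 = 0x8B.
P[1]: T = 0x3D, S = E(K, T) = 0x96; 0x9D ⊕ 0x96 = 0x0B.
P[2]: T = 0x3E, S = E(K, T) = 0x95; 0x0D ⊕ 0x95 = 0x98.
P[3]: T = 0x3F, S = E(K, T) = 0x94; 0x4F ⊕ 0x94 = 0xDB.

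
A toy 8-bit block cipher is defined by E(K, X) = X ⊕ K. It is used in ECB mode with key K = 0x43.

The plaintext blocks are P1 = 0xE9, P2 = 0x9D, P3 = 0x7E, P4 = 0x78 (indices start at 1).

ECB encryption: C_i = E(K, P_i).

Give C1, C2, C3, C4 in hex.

C1: E(K, 0xE9) = 0xAA.
C2: E(K, 0x9D) = 0xDE.
C3: E(K, 0x7E) = 0x3D.
C4: E(K, 0x78) = 0x3B.

C1 = 0xAA, C2 = 0xDE, C3 = 0x3D, C4 = 0x3B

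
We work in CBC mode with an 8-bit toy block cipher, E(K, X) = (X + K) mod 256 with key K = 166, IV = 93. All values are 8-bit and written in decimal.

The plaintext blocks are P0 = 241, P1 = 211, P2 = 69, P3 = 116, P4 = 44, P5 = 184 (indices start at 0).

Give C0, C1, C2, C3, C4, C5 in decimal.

C0 = 82, C1 = 39, C2 = 8, C3 = 34, C4 = 180, C5 = 178

CBC encryption: C_i = E(K, P_i ⊕ C_{i−1}), with C_{−1} = IV.
C0: P0 ⊕ 93 = 172; E(K, 172) = 82.
C1: P1 ⊕ 82 = 129; E(K, 129) = 39.
C2: P2 ⊕ 39 = 98; E(K, 98) = 8.
C3: P3 ⊕ 8 = 124; E(K, 124) = 34.
C4: P4 ⊕ 34 = 14; E(K, 14) = 180.
C5: P5 ⊕ 180 = 12; E(K, 12) = 178.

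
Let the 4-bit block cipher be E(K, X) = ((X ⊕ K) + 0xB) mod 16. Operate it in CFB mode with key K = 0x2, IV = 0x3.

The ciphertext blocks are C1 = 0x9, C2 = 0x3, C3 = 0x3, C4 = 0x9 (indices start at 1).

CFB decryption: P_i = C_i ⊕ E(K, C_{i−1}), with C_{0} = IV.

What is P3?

P3: E(K, 0x3) = 0xC; 0x3 ⊕ 0xC = 0xF.

P3 = 0xF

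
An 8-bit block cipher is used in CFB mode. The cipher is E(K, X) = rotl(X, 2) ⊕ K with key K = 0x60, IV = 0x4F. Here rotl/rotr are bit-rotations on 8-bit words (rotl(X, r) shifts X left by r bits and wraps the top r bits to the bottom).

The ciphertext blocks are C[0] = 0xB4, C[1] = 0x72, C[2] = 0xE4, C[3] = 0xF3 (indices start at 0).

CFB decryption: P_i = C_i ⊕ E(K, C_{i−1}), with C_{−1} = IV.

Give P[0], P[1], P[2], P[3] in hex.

P[0] = 0xE9, P[1] = 0xC0, P[2] = 0x4D, P[3] = 0x00

P[0]: E(K, 0x4F) = 0x5D; 0xB4 ⊕ 0x5D = 0xE9.
P[1]: E(K, 0xB4) = 0xB2; 0x72 ⊕ 0xB2 = 0xC0.
P[2]: E(K, 0x72) = 0xA9; 0xE4 ⊕ 0xA9 = 0x4D.
P[3]: E(K, 0xE4) = 0xF3; 0xF3 ⊕ 0xF3 = 0x00.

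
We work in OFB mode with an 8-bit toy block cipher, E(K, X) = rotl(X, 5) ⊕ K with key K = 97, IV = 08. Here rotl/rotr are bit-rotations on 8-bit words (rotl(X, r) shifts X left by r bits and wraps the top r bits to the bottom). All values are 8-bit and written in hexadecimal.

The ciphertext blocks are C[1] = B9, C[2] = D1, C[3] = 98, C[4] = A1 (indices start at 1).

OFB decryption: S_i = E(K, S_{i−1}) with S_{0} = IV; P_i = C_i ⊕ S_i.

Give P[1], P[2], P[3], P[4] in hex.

P[1]: S = E(K, 08) = 96; B9 ⊕ 96 = 2F.
P[2]: S = E(K, 96) = 45; D1 ⊕ 45 = 94.
P[3]: S = E(K, 45) = 3F; 98 ⊕ 3F = A7.
P[4]: S = E(K, 3F) = 70; A1 ⊕ 70 = D1.

P[1] = 2F, P[2] = 94, P[3] = A7, P[4] = D1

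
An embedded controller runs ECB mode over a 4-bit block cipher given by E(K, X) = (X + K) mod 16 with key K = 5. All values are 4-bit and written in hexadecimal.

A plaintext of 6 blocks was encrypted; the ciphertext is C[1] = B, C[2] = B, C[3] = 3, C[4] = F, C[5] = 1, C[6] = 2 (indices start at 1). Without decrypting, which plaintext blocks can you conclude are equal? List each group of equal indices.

ECB encrypts each block independently with the same key, so equal ciphertext blocks imply equal plaintext blocks.
C[1] = C[2] = B, so P[1] = P[2].

P[1] = P[2]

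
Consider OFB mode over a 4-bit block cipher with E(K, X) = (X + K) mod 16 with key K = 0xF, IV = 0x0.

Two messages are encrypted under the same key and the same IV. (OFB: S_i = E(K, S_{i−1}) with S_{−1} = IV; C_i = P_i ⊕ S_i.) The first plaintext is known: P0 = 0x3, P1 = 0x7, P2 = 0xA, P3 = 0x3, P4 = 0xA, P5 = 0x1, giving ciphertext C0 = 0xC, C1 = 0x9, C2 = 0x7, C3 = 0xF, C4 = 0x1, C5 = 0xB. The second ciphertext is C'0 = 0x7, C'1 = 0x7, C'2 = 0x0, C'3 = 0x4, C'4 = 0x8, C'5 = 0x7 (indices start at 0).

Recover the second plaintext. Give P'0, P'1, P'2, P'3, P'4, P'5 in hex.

P'0 = 0x8, P'1 = 0x9, P'2 = 0xD, P'3 = 0x8, P'4 = 0x3, P'5 = 0xD

In OFB with a reused IV, both messages share the same keystream S_i, so C_i ⊕ C'_i = P_i ⊕ P'_i and thus P'_i = P_i ⊕ C_i ⊕ C'_i.
P'0: 0x3 ⊕ 0xC ⊕ 0x7 = 0x8.
P'1: 0x7 ⊕ 0x9 ⊕ 0x7 = 0x9.
P'2: 0xA ⊕ 0x7 ⊕ 0x0 = 0xD.
P'3: 0x3 ⊕ 0xF ⊕ 0x4 = 0x8.
P'4: 0xA ⊕ 0x1 ⊕ 0x8 = 0x3.
P'5: 0x1 ⊕ 0xB ⊕ 0x7 = 0xD.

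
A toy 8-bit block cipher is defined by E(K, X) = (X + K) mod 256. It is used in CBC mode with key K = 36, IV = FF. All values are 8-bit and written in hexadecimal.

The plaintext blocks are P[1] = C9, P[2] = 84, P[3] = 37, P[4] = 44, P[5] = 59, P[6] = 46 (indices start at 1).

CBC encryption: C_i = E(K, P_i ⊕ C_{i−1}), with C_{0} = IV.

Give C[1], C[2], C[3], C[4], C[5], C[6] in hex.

C[1] = 6C, C[2] = 1E, C[3] = 5F, C[4] = 51, C[5] = 3E, C[6] = AE

C[1]: P[1] ⊕ FF = 36; E(K, 36) = 6C.
C[2]: P[2] ⊕ 6C = E8; E(K, E8) = 1E.
C[3]: P[3] ⊕ 1E = 29; E(K, 29) = 5F.
C[4]: P[4] ⊕ 5F = 1B; E(K, 1B) = 51.
C[5]: P[5] ⊕ 51 = 08; E(K, 08) = 3E.
C[6]: P[6] ⊕ 3E = 78; E(K, 78) = AE.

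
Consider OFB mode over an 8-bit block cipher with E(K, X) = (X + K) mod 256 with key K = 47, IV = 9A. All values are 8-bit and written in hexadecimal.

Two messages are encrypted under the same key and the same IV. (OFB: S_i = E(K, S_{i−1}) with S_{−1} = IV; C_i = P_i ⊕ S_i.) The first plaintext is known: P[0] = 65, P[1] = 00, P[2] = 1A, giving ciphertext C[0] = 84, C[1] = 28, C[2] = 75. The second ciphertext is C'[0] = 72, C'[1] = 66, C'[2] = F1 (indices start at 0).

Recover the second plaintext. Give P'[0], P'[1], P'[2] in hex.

In OFB with a reused IV, both messages share the same keystream S_i, so C_i ⊕ C'_i = P_i ⊕ P'_i and thus P'_i = P_i ⊕ C_i ⊕ C'_i.
P'[0]: 65 ⊕ 84 ⊕ 72 = 93.
P'[1]: 00 ⊕ 28 ⊕ 66 = 4E.
P'[2]: 1A ⊕ 75 ⊕ F1 = 9E.

P'[0] = 93, P'[1] = 4E, P'[2] = 9E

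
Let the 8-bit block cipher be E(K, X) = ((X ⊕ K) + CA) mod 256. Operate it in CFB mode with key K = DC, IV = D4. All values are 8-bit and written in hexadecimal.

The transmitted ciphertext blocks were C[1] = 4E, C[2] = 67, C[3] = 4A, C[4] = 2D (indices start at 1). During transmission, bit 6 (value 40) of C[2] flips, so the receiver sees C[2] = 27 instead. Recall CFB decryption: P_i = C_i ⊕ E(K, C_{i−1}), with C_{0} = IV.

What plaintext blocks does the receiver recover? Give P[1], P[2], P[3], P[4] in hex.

P[1] = 9C, P[2] = 7B, P[3] = 8F, P[4] = 4D

Only C[2] changed, to 27. In CFB, a change in C_i flips the same bit in P_i and garbles P_{i+1}. Decrypting the received ciphertext:
P[1]: E(K, D4) = D2; 4E ⊕ D2 = 9C.
P[2]: E(K, 4E) = 5C; 27 ⊕ 5C = 7B.
P[3]: E(K, 27) = C5; 4A ⊕ C5 = 8F.
P[4]: E(K, 4A) = 60; 2D ⊕ 60 = 4D.
Blocks that differ from the original plaintext: P[2], P[3].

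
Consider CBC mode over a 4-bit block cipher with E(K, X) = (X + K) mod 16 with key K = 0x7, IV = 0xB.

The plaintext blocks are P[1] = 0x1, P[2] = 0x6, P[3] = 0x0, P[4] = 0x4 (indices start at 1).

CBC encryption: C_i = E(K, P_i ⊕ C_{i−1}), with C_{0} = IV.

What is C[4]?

C[4] = 0x8

C[1]: P[1] ⊕ 0xB = 0xA; E(K, 0xA) = 0x1.
C[2]: P[2] ⊕ 0x1 = 0x7; E(K, 0x7) = 0xE.
C[3]: P[3] ⊕ 0xE = 0xE; E(K, 0xE) = 0x5.
C[4]: P[4] ⊕ 0x5 = 0x1; E(K, 0x1) = 0x8.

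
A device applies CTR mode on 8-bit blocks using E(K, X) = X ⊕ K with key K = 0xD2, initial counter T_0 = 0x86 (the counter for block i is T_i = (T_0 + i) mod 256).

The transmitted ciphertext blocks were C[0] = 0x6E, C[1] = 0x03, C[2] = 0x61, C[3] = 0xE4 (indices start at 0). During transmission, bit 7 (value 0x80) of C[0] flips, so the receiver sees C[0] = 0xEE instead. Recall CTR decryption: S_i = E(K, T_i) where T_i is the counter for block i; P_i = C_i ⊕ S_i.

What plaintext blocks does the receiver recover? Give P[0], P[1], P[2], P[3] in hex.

Only C[0] changed, to 0xEE. In CTR, a change in C_i flips the same bit in P_i only; the keystream is unaffected. Decrypting the received ciphertext:
P[0]: T = 0x86, S = E(K, T) = 0x54; 0xEE ⊕ 0x54 = 0xBA.
P[1]: T = 0x87, S = E(K, T) = 0x55; 0x03 ⊕ 0x55 = 0x56.
P[2]: T = 0x88, S = E(K, T) = 0x5A; 0x61 ⊕ 0x5A = 0x3B.
P[3]: T = 0x89, S = E(K, T) = 0x5B; 0xE4 ⊕ 0x5B = 0xBF.
Blocks that differ from the original plaintext: P[0].

P[0] = 0xBA, P[1] = 0x56, P[2] = 0x3B, P[3] = 0xBF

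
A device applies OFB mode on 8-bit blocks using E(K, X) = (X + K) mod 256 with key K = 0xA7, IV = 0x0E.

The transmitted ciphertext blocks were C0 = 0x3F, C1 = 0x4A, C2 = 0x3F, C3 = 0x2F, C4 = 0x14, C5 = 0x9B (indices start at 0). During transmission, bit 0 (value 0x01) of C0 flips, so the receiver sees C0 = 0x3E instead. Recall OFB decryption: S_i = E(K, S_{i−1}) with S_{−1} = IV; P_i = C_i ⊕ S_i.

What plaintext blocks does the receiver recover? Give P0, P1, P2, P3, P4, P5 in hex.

P0 = 0x8B, P1 = 0x16, P2 = 0x3C, P3 = 0x85, P4 = 0x45, P5 = 0x63

Only C0 changed, to 0x3E. In OFB, a change in C_i flips the same bit in P_i only; the keystream is unaffected. Decrypting the received ciphertext:
P0: S = E(K, 0x0E) = 0xB5; 0x3E ⊕ 0xB5 = 0x8B.
P1: S = E(K, 0xB5) = 0x5C; 0x4A ⊕ 0x5C = 0x16.
P2: S = E(K, 0x5C) = 0x03; 0x3F ⊕ 0x03 = 0x3C.
P3: S = E(K, 0x03) = 0xAA; 0x2F ⊕ 0xAA = 0x85.
P4: S = E(K, 0xAA) = 0x51; 0x14 ⊕ 0x51 = 0x45.
P5: S = E(K, 0x51) = 0xF8; 0x9B ⊕ 0xF8 = 0x63.
Blocks that differ from the original plaintext: P0.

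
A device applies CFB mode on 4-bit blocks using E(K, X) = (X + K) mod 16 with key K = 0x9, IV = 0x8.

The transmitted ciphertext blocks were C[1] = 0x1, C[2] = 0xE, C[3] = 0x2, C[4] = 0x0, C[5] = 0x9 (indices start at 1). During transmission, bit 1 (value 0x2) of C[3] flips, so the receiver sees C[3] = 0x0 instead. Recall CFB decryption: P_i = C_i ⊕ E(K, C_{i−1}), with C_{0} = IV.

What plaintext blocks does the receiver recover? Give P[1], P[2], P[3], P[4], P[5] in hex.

Only C[3] changed, to 0x0. In CFB, a change in C_i flips the same bit in P_i and garbles P_{i+1}. Decrypting the received ciphertext:
P[1]: E(K, 0x8) = 0x1; 0x1 ⊕ 0x1 = 0x0.
P[2]: E(K, 0x1) = 0xA; 0xE ⊕ 0xA = 0x4.
P[3]: E(K, 0xE) = 0x7; 0x0 ⊕ 0x7 = 0x7.
P[4]: E(K, 0x0) = 0x9; 0x0 ⊕ 0x9 = 0x9.
P[5]: E(K, 0x0) = 0x9; 0x9 ⊕ 0x9 = 0x0.
Blocks that differ from the original plaintext: P[3], P[4].

P[1] = 0x0, P[2] = 0x4, P[3] = 0x7, P[4] = 0x9, P[5] = 0x0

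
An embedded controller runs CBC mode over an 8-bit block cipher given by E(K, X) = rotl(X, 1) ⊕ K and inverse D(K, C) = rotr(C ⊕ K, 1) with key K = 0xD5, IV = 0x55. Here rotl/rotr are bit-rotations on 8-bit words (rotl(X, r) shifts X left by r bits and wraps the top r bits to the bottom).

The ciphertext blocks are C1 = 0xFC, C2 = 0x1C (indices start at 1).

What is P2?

CBC decryption: P_i = D(K, C_i) ⊕ C_{i−1}, with C_{0} = IV.
P2: D(K, 0x1C) = 0xE4; 0xE4 ⊕ 0xFC = 0x18.

P2 = 0x18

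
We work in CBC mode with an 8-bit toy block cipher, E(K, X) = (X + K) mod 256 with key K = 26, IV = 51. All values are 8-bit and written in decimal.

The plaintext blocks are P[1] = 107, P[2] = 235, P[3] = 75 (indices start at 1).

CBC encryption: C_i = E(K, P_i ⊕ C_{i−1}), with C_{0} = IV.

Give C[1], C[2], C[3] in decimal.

C[1] = 114, C[2] = 179, C[3] = 18

C[1]: P[1] ⊕ 51 = 88; E(K, 88) = 114.
C[2]: P[2] ⊕ 114 = 153; E(K, 153) = 179.
C[3]: P[3] ⊕ 179 = 248; E(K, 248) = 18.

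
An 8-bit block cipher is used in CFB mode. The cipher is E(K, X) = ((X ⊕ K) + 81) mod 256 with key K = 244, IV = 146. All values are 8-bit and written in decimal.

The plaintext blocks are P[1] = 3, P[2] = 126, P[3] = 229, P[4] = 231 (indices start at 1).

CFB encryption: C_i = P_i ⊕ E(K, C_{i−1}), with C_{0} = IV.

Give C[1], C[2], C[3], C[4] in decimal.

C[1]: E(K, 146) = 183; 3 ⊕ 183 = 180.
C[2]: E(K, 180) = 145; 126 ⊕ 145 = 239.
C[3]: E(K, 239) = 108; 229 ⊕ 108 = 137.
C[4]: E(K, 137) = 206; 231 ⊕ 206 = 41.

C[1] = 180, C[2] = 239, C[3] = 137, C[4] = 41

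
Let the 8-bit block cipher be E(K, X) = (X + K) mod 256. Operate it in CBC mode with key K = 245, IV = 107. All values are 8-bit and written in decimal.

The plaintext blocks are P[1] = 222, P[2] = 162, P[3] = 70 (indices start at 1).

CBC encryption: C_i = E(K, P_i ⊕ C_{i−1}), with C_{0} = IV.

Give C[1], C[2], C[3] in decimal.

C[1]: P[1] ⊕ 107 = 181; E(K, 181) = 170.
C[2]: P[2] ⊕ 170 = 8; E(K, 8) = 253.
C[3]: P[3] ⊕ 253 = 187; E(K, 187) = 176.

C[1] = 170, C[2] = 253, C[3] = 176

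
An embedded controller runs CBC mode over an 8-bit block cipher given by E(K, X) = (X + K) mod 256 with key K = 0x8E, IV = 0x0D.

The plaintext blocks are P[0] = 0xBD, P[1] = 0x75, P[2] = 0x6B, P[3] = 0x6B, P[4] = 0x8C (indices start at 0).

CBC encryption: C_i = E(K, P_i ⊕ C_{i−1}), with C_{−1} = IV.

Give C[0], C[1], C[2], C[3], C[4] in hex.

C[0] = 0x3E, C[1] = 0xD9, C[2] = 0x40, C[3] = 0xB9, C[4] = 0xC3

C[0]: P[0] ⊕ 0x0D = 0xB0; E(K, 0xB0) = 0x3E.
C[1]: P[1] ⊕ 0x3E = 0x4B; E(K, 0x4B) = 0xD9.
C[2]: P[2] ⊕ 0xD9 = 0xB2; E(K, 0xB2) = 0x40.
C[3]: P[3] ⊕ 0x40 = 0x2B; E(K, 0x2B) = 0xB9.
C[4]: P[4] ⊕ 0xB9 = 0x35; E(K, 0x35) = 0xC3.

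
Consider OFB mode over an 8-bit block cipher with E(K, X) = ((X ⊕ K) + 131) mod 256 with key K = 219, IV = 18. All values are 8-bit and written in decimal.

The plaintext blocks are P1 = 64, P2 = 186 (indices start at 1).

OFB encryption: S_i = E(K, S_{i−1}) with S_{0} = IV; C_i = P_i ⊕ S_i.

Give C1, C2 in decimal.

C1 = 12, C2 = 160

C1: S = E(K, 18) = 76; 64 ⊕ 76 = 12.
C2: S = E(K, 76) = 26; 186 ⊕ 26 = 160.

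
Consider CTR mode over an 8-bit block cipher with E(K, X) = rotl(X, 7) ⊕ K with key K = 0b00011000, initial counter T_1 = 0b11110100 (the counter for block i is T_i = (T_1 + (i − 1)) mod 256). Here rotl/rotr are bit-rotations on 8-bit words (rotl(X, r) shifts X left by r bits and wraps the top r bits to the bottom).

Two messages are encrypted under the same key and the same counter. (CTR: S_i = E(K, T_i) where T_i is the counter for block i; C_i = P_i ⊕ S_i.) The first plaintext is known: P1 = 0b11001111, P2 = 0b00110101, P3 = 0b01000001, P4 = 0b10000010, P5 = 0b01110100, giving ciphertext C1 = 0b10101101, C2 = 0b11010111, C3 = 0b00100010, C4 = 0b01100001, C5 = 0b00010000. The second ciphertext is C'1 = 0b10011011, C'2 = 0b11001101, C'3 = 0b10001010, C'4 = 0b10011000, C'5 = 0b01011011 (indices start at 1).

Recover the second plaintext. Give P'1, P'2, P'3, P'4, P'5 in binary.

In CTR with a reused counter, both messages share the same keystream S_i, so C_i ⊕ C'_i = P_i ⊕ P'_i and thus P'_i = P_i ⊕ C_i ⊕ C'_i.
P'1: 0b11001111 ⊕ 0b10101101 ⊕ 0b10011011 = 0b11111001.
P'2: 0b00110101 ⊕ 0b11010111 ⊕ 0b11001101 = 0b00101111.
P'3: 0b01000001 ⊕ 0b00100010 ⊕ 0b10001010 = 0b11101001.
P'4: 0b10000010 ⊕ 0b01100001 ⊕ 0b10011000 = 0b01111011.
P'5: 0b01110100 ⊕ 0b00010000 ⊕ 0b01011011 = 0b00111111.

P'1 = 0b11111001, P'2 = 0b00101111, P'3 = 0b11101001, P'4 = 0b01111011, P'5 = 0b00111111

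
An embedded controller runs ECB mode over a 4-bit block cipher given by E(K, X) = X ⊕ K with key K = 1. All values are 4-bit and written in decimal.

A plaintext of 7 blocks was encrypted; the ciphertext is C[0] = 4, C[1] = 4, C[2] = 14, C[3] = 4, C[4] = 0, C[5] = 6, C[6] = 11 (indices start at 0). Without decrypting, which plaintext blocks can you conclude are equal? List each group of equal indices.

P[0] = P[1] = P[3]

ECB encrypts each block independently with the same key, so equal ciphertext blocks imply equal plaintext blocks.
C[0] = C[1] = C[3] = 4, so P[0] = P[1] = P[3].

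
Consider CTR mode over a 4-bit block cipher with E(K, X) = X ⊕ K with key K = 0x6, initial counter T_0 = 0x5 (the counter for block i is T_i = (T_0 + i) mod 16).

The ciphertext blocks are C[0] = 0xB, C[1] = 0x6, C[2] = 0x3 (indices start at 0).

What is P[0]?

CTR decryption: S_i = E(K, T_i) where T_i is the counter for block i; P_i = C_i ⊕ S_i.
P[0]: T = 0x5, S = E(K, T) = 0x3; 0xB ⊕ 0x3 = 0x8.

P[0] = 0x8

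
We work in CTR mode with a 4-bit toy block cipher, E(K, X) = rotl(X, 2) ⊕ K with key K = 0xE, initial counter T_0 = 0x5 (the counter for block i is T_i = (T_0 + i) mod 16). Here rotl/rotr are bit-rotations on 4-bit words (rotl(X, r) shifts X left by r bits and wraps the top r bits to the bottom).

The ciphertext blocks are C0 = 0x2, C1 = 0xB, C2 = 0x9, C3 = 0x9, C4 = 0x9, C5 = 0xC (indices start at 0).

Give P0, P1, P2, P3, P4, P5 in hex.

P0 = 0x9, P1 = 0xC, P2 = 0xA, P3 = 0x5, P4 = 0x1, P5 = 0x8

CTR decryption: S_i = E(K, T_i) where T_i is the counter for block i; P_i = C_i ⊕ S_i.
P0: T = 0x5, S = E(K, T) = 0xB; 0x2 ⊕ 0xB = 0x9.
P1: T = 0x6, S = E(K, T) = 0x7; 0xB ⊕ 0x7 = 0xC.
P2: T = 0x7, S = E(K, T) = 0x3; 0x9 ⊕ 0x3 = 0xA.
P3: T = 0x8, S = E(K, T) = 0xC; 0x9 ⊕ 0xC = 0x5.
P4: T = 0x9, S = E(K, T) = 0x8; 0x9 ⊕ 0x8 = 0x1.
P5: T = 0xA, S = E(K, T) = 0x4; 0xC ⊕ 0x4 = 0x8.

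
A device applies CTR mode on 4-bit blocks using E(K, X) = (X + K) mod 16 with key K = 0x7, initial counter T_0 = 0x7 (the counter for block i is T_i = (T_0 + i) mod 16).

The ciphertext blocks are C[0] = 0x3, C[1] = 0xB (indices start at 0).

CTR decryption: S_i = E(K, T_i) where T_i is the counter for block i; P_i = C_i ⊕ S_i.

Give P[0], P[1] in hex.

P[0]: T = 0x7, S = E(K, T) = 0xE; 0x3 ⊕ 0xE = 0xD.
P[1]: T = 0x8, S = E(K, T) = 0xF; 0xB ⊕ 0xF = 0x4.

P[0] = 0xD, P[1] = 0x4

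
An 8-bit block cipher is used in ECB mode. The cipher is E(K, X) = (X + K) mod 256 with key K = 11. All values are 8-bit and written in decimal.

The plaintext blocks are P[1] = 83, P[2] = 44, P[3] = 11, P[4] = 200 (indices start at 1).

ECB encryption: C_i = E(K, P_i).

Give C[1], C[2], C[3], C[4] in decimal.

C[1] = 94, C[2] = 55, C[3] = 22, C[4] = 211

C[1]: E(K, 83) = 94.
C[2]: E(K, 44) = 55.
C[3]: E(K, 11) = 22.
C[4]: E(K, 200) = 211.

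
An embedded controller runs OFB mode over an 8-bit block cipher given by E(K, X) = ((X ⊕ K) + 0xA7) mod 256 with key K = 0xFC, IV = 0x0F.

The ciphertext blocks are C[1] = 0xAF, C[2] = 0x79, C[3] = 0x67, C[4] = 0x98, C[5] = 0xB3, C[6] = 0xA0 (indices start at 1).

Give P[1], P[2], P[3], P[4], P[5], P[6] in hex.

OFB decryption: S_i = E(K, S_{i−1}) with S_{0} = IV; P_i = C_i ⊕ S_i.
P[1]: S = E(K, 0x0F) = 0x9A; 0xAF ⊕ 0x9A = 0x35.
P[2]: S = E(K, 0x9A) = 0x0D; 0x79 ⊕ 0x0D = 0x74.
P[3]: S = E(K, 0x0D) = 0x98; 0x67 ⊕ 0x98 = 0xFF.
P[4]: S = E(K, 0x98) = 0x0B; 0x98 ⊕ 0x0B = 0x93.
P[5]: S = E(K, 0x0B) = 0x9E; 0xB3 ⊕ 0x9E = 0x2D.
P[6]: S = E(K, 0x9E) = 0x09; 0xA0 ⊕ 0x09 = 0xA9.

P[1] = 0x35, P[2] = 0x74, P[3] = 0xFF, P[4] = 0x93, P[5] = 0x2D, P[6] = 0xA9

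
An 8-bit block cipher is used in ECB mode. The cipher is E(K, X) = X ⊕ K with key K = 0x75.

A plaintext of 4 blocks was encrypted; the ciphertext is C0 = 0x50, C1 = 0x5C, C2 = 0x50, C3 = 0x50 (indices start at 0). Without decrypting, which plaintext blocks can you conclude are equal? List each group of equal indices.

P0 = P2 = P3

ECB encrypts each block independently with the same key, so equal ciphertext blocks imply equal plaintext blocks.
C0 = C2 = C3 = 0x50, so P0 = P2 = P3.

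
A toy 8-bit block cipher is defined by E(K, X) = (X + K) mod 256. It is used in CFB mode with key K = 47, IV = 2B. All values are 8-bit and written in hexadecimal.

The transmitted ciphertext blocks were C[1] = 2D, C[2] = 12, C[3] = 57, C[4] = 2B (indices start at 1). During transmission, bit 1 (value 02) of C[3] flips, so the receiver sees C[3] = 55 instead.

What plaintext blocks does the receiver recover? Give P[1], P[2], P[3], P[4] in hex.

CFB decryption: P_i = C_i ⊕ E(K, C_{i−1}), with C_{0} = IV.
Only C[3] changed, to 55. In CFB, a change in C_i flips the same bit in P_i and garbles P_{i+1}. Decrypting the received ciphertext:
P[1]: E(K, 2B) = 72; 2D ⊕ 72 = 5F.
P[2]: E(K, 2D) = 74; 12 ⊕ 74 = 66.
P[3]: E(K, 12) = 59; 55 ⊕ 59 = 0C.
P[4]: E(K, 55) = 9C; 2B ⊕ 9C = B7.
Blocks that differ from the original plaintext: P[3], P[4].

P[1] = 5F, P[2] = 66, P[3] = 0C, P[4] = B7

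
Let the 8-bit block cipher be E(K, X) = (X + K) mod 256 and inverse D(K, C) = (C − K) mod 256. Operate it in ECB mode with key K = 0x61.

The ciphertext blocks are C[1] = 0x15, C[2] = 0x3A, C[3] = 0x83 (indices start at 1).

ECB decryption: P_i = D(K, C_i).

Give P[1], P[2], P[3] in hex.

P[1] = 0xB4, P[2] = 0xD9, P[3] = 0x22

P[1]: D(K, 0x15) = 0xB4.
P[2]: D(K, 0x3A) = 0xD9.
P[3]: D(K, 0x83) = 0x22.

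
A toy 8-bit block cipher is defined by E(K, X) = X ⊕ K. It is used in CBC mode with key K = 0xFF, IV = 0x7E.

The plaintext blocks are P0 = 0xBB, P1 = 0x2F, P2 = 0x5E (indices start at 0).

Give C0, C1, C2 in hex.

C0 = 0x3A, C1 = 0xEA, C2 = 0x4B

CBC encryption: C_i = E(K, P_i ⊕ C_{i−1}), with C_{−1} = IV.
C0: P0 ⊕ 0x7E = 0xC5; E(K, 0xC5) = 0x3A.
C1: P1 ⊕ 0x3A = 0x15; E(K, 0x15) = 0xEA.
C2: P2 ⊕ 0xEA = 0xB4; E(K, 0xB4) = 0x4B.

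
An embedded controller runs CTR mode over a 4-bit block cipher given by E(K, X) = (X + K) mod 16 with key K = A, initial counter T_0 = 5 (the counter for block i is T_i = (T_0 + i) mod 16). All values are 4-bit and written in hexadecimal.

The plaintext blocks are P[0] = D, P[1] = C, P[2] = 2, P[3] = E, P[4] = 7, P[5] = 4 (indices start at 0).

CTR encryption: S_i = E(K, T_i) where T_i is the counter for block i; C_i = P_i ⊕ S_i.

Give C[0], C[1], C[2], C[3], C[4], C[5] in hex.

C[0]: T = 5, S = E(K, T) = F; D ⊕ F = 2.
C[1]: T = 6, S = E(K, T) = 0; C ⊕ 0 = C.
C[2]: T = 7, S = E(K, T) = 1; 2 ⊕ 1 = 3.
C[3]: T = 8, S = E(K, T) = 2; E ⊕ 2 = C.
C[4]: T = 9, S = E(K, T) = 3; 7 ⊕ 3 = 4.
C[5]: T = A, S = E(K, T) = 4; 4 ⊕ 4 = 0.

C[0] = 2, C[1] = C, C[2] = 3, C[3] = C, C[4] = 4, C[5] = 0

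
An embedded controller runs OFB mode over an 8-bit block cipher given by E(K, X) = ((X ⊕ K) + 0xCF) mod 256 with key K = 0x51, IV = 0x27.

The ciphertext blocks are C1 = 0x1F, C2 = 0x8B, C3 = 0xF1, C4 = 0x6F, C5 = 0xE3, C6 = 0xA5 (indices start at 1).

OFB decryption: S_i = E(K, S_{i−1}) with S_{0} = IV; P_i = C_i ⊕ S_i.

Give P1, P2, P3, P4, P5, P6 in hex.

P1 = 0x5A, P2 = 0x68, P3 = 0x70, P4 = 0xF0, P5 = 0x7E, P6 = 0x3E

P1: S = E(K, 0x27) = 0x45; 0x1F ⊕ 0x45 = 0x5A.
P2: S = E(K, 0x45) = 0xE3; 0x8B ⊕ 0xE3 = 0x68.
P3: S = E(K, 0xE3) = 0x81; 0xF1 ⊕ 0x81 = 0x70.
P4: S = E(K, 0x81) = 0x9F; 0x6F ⊕ 0x9F = 0xF0.
P5: S = E(K, 0x9F) = 0x9D; 0xE3 ⊕ 0x9D = 0x7E.
P6: S = E(K, 0x9D) = 0x9B; 0xA5 ⊕ 0x9B = 0x3E.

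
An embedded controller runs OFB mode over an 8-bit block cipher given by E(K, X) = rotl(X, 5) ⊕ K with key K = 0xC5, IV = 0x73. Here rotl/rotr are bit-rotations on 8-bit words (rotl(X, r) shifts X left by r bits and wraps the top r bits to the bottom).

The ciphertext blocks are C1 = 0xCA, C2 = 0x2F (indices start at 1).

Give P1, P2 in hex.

OFB decryption: S_i = E(K, S_{i−1}) with S_{0} = IV; P_i = C_i ⊕ S_i.
P1: S = E(K, 0x73) = 0xAB; 0xCA ⊕ 0xAB = 0x61.
P2: S = E(K, 0xAB) = 0xB0; 0x2F ⊕ 0xB0 = 0x9F.

P1 = 0x61, P2 = 0x9F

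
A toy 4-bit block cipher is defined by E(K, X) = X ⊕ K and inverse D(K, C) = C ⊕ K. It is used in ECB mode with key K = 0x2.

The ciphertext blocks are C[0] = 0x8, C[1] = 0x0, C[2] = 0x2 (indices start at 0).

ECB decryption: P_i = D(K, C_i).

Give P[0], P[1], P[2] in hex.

P[0] = 0xA, P[1] = 0x2, P[2] = 0x0

P[0]: D(K, 0x8) = 0xA.
P[1]: D(K, 0x0) = 0x2.
P[2]: D(K, 0x2) = 0x0.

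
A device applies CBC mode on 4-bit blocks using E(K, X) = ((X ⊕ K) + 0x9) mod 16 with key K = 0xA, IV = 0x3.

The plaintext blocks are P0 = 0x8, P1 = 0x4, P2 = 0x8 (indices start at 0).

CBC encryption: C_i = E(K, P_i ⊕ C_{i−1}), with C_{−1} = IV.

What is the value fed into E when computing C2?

0x5

C0: P0 ⊕ 0x3 = 0xB; E(K, 0xB) = 0xA.
C1: P1 ⊕ 0xA = 0xE; E(K, 0xE) = 0xD.
C2: P2 ⊕ 0xD = 0x5; E(K, 0x5) = 0x8.
So the input to E for block 2 is 0x5.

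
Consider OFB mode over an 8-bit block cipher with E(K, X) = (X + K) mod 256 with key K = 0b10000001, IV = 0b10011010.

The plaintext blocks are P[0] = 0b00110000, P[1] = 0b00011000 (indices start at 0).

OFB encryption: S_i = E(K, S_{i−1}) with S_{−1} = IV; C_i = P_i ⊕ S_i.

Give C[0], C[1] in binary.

C[0] = 0b00101011, C[1] = 0b10000100

C[0]: S = E(K, 0b10011010) = 0b00011011; 0b00110000 ⊕ 0b00011011 = 0b00101011.
C[1]: S = E(K, 0b00011011) = 0b10011100; 0b00011000 ⊕ 0b10011100 = 0b10000100.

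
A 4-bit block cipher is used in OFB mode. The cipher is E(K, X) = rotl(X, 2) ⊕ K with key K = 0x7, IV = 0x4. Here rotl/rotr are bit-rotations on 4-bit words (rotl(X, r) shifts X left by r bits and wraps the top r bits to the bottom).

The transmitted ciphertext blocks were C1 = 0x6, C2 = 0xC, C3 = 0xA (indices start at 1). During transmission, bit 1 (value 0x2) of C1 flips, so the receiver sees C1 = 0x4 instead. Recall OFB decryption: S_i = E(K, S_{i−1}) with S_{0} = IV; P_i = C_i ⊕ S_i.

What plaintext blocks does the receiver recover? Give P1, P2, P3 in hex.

P1 = 0x2, P2 = 0x2, P3 = 0x6

Only C1 changed, to 0x4. In OFB, a change in C_i flips the same bit in P_i only; the keystream is unaffected. Decrypting the received ciphertext:
P1: S = E(K, 0x4) = 0x6; 0x4 ⊕ 0x6 = 0x2.
P2: S = E(K, 0x6) = 0xE; 0xC ⊕ 0xE = 0x2.
P3: S = E(K, 0xE) = 0xC; 0xA ⊕ 0xC = 0x6.
Blocks that differ from the original plaintext: P1.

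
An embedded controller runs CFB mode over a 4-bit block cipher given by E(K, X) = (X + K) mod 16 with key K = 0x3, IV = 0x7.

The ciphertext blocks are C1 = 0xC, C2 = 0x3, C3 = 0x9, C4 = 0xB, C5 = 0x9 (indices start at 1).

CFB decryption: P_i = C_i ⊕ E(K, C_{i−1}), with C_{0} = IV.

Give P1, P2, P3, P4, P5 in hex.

P1 = 0x6, P2 = 0xC, P3 = 0xF, P4 = 0x7, P5 = 0x7

P1: E(K, 0x7) = 0xA; 0xC ⊕ 0xA = 0x6.
P2: E(K, 0xC) = 0xF; 0x3 ⊕ 0xF = 0xC.
P3: E(K, 0x3) = 0x6; 0x9 ⊕ 0x6 = 0xF.
P4: E(K, 0x9) = 0xC; 0xB ⊕ 0xC = 0x7.
P5: E(K, 0xB) = 0xE; 0x9 ⊕ 0xE = 0x7.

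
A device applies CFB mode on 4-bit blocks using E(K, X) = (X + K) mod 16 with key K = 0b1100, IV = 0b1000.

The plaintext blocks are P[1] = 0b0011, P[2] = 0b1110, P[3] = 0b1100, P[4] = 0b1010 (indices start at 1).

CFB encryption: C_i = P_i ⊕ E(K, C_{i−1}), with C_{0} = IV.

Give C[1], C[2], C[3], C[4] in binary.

C[1]: E(K, 0b1000) = 0b0100; 0b0011 ⊕ 0b0100 = 0b0111.
C[2]: E(K, 0b0111) = 0b0011; 0b1110 ⊕ 0b0011 = 0b1101.
C[3]: E(K, 0b1101) = 0b1001; 0b1100 ⊕ 0b1001 = 0b0101.
C[4]: E(K, 0b0101) = 0b0001; 0b1010 ⊕ 0b0001 = 0b1011.

C[1] = 0b0111, C[2] = 0b1101, C[3] = 0b0101, C[4] = 0b1011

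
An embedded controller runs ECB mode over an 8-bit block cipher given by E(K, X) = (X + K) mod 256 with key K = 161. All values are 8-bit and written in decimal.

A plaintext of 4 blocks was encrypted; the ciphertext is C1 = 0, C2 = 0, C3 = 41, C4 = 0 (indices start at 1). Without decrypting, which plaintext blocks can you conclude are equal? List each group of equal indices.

ECB encrypts each block independently with the same key, so equal ciphertext blocks imply equal plaintext blocks.
C1 = C2 = C4 = 0, so P1 = P2 = P4.

P1 = P2 = P4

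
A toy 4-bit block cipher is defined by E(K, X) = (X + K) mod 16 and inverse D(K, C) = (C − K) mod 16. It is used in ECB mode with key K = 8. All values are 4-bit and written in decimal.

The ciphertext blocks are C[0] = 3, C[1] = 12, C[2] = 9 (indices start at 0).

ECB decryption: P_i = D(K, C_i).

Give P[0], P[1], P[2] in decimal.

P[0]: D(K, 3) = 11.
P[1]: D(K, 12) = 4.
P[2]: D(K, 9) = 1.

P[0] = 11, P[1] = 4, P[2] = 1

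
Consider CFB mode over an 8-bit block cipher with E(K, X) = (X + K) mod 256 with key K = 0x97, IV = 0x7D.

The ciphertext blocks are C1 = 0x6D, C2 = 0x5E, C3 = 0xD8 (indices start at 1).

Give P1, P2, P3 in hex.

CFB decryption: P_i = C_i ⊕ E(K, C_{i−1}), with C_{0} = IV.
P1: E(K, 0x7D) = 0x14; 0x6D ⊕ 0x14 = 0x79.
P2: E(K, 0x6D) = 0x04; 0x5E ⊕ 0x04 = 0x5A.
P3: E(K, 0x5E) = 0xF5; 0xD8 ⊕ 0xF5 = 0x2D.

P1 = 0x79, P2 = 0x5A, P3 = 0x2D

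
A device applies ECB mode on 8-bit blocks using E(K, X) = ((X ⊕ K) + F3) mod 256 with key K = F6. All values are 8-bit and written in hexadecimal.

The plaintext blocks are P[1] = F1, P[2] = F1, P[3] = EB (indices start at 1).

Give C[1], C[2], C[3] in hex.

ECB encryption: C_i = E(K, P_i).
C[1]: E(K, F1) = FA.
C[2]: E(K, F1) = FA.
C[3]: E(K, EB) = 10.

C[1] = FA, C[2] = FA, C[3] = 10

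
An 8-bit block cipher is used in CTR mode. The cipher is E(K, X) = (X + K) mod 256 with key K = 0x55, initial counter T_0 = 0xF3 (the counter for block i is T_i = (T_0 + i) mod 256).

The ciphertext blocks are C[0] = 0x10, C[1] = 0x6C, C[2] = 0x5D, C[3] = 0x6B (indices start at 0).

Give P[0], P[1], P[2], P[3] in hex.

CTR decryption: S_i = E(K, T_i) where T_i is the counter for block i; P_i = C_i ⊕ S_i.
P[0]: T = 0xF3, S = E(K, T) = 0x48; 0x10 ⊕ 0x48 = 0x58.
P[1]: T = 0xF4, S = E(K, T) = 0x49; 0x6C ⊕ 0x49 = 0x25.
P[2]: T = 0xF5, S = E(K, T) = 0x4A; 0x5D ⊕ 0x4A = 0x17.
P[3]: T = 0xF6, S = E(K, T) = 0x4B; 0x6B ⊕ 0x4B = 0x20.

P[0] = 0x58, P[1] = 0x25, P[2] = 0x17, P[3] = 0x20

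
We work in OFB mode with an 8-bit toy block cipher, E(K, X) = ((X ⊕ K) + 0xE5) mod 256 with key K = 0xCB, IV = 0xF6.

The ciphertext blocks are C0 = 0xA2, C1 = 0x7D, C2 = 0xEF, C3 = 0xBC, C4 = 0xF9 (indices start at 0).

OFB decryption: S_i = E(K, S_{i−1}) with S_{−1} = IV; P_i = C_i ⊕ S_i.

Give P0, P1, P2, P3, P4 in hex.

P0: S = E(K, 0xF6) = 0x22; 0xA2 ⊕ 0x22 = 0x80.
P1: S = E(K, 0x22) = 0xCE; 0x7D ⊕ 0xCE = 0xB3.
P2: S = E(K, 0xCE) = 0xEA; 0xEF ⊕ 0xEA = 0x05.
P3: S = E(K, 0xEA) = 0x06; 0xBC ⊕ 0x06 = 0xBA.
P4: S = E(K, 0x06) = 0xB2; 0xF9 ⊕ 0xB2 = 0x4B.

P0 = 0x80, P1 = 0xB3, P2 = 0x05, P3 = 0xBA, P4 = 0x4B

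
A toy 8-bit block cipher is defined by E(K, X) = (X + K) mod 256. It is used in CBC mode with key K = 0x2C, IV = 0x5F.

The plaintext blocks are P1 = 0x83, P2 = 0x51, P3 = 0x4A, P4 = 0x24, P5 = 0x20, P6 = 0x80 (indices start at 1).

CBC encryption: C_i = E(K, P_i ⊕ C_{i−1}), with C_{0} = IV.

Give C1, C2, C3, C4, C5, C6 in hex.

C1: P1 ⊕ 0x5F = 0xDC; E(K, 0xDC) = 0x08.
C2: P2 ⊕ 0x08 = 0x59; E(K, 0x59) = 0x85.
C3: P3 ⊕ 0x85 = 0xCF; E(K, 0xCF) = 0xFB.
C4: P4 ⊕ 0xFB = 0xDF; E(K, 0xDF) = 0x0B.
C5: P5 ⊕ 0x0B = 0x2B; E(K, 0x2B) = 0x57.
C6: P6 ⊕ 0x57 = 0xD7; E(K, 0xD7) = 0x03.

C1 = 0x08, C2 = 0x85, C3 = 0xFB, C4 = 0x0B, C5 = 0x57, C6 = 0x03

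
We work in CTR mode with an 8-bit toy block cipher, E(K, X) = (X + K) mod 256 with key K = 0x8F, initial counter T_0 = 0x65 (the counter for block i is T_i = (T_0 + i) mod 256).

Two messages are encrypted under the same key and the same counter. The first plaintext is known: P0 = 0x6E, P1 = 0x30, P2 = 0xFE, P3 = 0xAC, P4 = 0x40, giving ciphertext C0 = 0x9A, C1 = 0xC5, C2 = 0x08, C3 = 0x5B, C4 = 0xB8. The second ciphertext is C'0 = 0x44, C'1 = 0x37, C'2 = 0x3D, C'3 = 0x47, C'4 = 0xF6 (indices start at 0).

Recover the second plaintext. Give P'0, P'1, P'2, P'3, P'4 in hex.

In CTR with a reused counter, both messages share the same keystream S_i, so C_i ⊕ C'_i = P_i ⊕ P'_i and thus P'_i = P_i ⊕ C_i ⊕ C'_i.
P'0: 0x6E ⊕ 0x9A ⊕ 0x44 = 0xB0.
P'1: 0x30 ⊕ 0xC5 ⊕ 0x37 = 0xC2.
P'2: 0xFE ⊕ 0x08 ⊕ 0x3D = 0xCB.
P'3: 0xAC ⊕ 0x5B ⊕ 0x47 = 0xB0.
P'4: 0x40 ⊕ 0xB8 ⊕ 0xF6 = 0x0E.

P'0 = 0xB0, P'1 = 0xC2, P'2 = 0xCB, P'3 = 0xB0, P'4 = 0x0E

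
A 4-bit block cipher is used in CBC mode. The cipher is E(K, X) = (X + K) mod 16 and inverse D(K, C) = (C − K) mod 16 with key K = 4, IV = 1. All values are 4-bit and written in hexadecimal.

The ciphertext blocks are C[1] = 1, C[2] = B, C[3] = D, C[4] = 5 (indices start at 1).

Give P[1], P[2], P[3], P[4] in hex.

P[1] = C, P[2] = 6, P[3] = 2, P[4] = C

CBC decryption: P_i = D(K, C_i) ⊕ C_{i−1}, with C_{0} = IV.
P[1]: D(K, 1) = D; D ⊕ 1 = C.
P[2]: D(K, B) = 7; 7 ⊕ 1 = 6.
P[3]: D(K, D) = 9; 9 ⊕ B = 2.
P[4]: D(K, 5) = 1; 1 ⊕ D = C.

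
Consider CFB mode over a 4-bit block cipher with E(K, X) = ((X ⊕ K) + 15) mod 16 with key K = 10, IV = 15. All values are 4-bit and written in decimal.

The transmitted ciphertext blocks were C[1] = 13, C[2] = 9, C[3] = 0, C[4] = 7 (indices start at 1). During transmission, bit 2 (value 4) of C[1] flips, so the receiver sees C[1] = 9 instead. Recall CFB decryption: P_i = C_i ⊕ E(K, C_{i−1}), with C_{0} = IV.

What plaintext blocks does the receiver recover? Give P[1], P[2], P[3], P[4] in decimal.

Only C[1] changed, to 9. In CFB, a change in C_i flips the same bit in P_i and garbles P_{i+1}. Decrypting the received ciphertext:
P[1]: E(K, 15) = 4; 9 ⊕ 4 = 13.
P[2]: E(K, 9) = 2; 9 ⊕ 2 = 11.
P[3]: E(K, 9) = 2; 0 ⊕ 2 = 2.
P[4]: E(K, 0) = 9; 7 ⊕ 9 = 14.
Blocks that differ from the original plaintext: P[1], P[2].

P[1] = 13, P[2] = 11, P[3] = 2, P[4] = 14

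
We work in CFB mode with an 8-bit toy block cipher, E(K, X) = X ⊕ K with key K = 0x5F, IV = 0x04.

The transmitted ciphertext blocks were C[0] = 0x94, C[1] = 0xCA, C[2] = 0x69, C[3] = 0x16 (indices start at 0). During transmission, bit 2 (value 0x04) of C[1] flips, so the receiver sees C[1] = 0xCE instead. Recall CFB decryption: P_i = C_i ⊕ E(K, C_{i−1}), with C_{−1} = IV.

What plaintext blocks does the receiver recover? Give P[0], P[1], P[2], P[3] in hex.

Only C[1] changed, to 0xCE. In CFB, a change in C_i flips the same bit in P_i and garbles P_{i+1}. Decrypting the received ciphertext:
P[0]: E(K, 0x04) = 0x5B; 0x94 ⊕ 0x5B = 0xCF.
P[1]: E(K, 0x94) = 0xCB; 0xCE ⊕ 0xCB = 0x05.
P[2]: E(K, 0xCE) = 0x91; 0x69 ⊕ 0x91 = 0xF8.
P[3]: E(K, 0x69) = 0x36; 0x16 ⊕ 0x36 = 0x20.
Blocks that differ from the original plaintext: P[1], P[2].

P[0] = 0xCF, P[1] = 0x05, P[2] = 0xF8, P[3] = 0x20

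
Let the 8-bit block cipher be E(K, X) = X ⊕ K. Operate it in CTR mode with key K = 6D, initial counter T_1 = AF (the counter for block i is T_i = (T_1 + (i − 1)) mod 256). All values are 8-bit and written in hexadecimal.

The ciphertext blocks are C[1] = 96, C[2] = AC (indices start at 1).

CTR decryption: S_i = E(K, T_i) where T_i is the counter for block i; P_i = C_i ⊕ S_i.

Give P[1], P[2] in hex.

P[1] = 54, P[2] = 71

P[1]: T = AF, S = E(K, T) = C2; 96 ⊕ C2 = 54.
P[2]: T = B0, S = E(K, T) = DD; AC ⊕ DD = 71.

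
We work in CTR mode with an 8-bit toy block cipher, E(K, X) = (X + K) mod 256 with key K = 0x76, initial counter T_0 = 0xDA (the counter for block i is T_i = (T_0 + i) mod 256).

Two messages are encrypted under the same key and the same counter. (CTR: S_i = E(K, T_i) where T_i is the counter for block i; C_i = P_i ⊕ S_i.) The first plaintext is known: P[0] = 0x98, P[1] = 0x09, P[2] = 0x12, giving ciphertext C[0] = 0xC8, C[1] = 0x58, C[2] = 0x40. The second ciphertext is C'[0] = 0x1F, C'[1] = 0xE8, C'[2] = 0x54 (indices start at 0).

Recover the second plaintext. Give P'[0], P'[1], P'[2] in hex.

P'[0] = 0x4F, P'[1] = 0xB9, P'[2] = 0x06

In CTR with a reused counter, both messages share the same keystream S_i, so C_i ⊕ C'_i = P_i ⊕ P'_i and thus P'_i = P_i ⊕ C_i ⊕ C'_i.
P'[0]: 0x98 ⊕ 0xC8 ⊕ 0x1F = 0x4F.
P'[1]: 0x09 ⊕ 0x58 ⊕ 0xE8 = 0xB9.
P'[2]: 0x12 ⊕ 0x40 ⊕ 0x54 = 0x06.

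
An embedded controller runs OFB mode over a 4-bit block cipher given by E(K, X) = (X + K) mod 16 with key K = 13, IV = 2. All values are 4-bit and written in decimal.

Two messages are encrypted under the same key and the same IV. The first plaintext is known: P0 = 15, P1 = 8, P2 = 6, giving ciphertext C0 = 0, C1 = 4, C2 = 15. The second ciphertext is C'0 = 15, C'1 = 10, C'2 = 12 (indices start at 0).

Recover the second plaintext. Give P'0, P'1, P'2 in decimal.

In OFB with a reused IV, both messages share the same keystream S_i, so C_i ⊕ C'_i = P_i ⊕ P'_i and thus P'_i = P_i ⊕ C_i ⊕ C'_i.
P'0: 15 ⊕ 0 ⊕ 15 = 0.
P'1: 8 ⊕ 4 ⊕ 10 = 6.
P'2: 6 ⊕ 15 ⊕ 12 = 5.

P'0 = 0, P'1 = 6, P'2 = 5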